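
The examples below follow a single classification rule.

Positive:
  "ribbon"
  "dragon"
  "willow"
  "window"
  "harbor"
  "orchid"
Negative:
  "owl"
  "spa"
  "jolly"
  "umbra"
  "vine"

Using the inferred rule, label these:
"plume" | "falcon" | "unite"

Negative, Positive, Negative

The common property of the 'Positive' items is: length 6. No 'Negative' item has it.
"plume": Negative (length 5). "falcon": Positive (length 6). "unite": Negative (length 5).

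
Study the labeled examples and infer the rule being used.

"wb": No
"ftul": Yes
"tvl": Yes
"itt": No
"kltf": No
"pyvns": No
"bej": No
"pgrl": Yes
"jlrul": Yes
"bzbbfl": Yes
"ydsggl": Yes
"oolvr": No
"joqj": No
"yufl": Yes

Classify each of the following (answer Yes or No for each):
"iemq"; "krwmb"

Rule: ends with 'l'. This holds for each 'Yes' example and fails for each 'No' one.
No: "iemq", since ends with 'q'. No: "krwmb", since ends with 'b'.

No, No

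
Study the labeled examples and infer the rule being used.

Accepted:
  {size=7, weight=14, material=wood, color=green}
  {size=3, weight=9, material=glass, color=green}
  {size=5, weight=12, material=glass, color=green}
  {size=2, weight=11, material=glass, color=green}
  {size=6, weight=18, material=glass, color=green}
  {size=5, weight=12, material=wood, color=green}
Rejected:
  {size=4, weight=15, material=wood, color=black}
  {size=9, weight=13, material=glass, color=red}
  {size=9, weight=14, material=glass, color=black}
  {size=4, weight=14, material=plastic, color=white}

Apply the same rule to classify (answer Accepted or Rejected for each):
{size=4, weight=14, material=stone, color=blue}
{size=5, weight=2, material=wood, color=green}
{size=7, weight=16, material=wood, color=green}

The simplest hypothesis consistent with all the labels is: color is green.

Rejected, Accepted, Accepted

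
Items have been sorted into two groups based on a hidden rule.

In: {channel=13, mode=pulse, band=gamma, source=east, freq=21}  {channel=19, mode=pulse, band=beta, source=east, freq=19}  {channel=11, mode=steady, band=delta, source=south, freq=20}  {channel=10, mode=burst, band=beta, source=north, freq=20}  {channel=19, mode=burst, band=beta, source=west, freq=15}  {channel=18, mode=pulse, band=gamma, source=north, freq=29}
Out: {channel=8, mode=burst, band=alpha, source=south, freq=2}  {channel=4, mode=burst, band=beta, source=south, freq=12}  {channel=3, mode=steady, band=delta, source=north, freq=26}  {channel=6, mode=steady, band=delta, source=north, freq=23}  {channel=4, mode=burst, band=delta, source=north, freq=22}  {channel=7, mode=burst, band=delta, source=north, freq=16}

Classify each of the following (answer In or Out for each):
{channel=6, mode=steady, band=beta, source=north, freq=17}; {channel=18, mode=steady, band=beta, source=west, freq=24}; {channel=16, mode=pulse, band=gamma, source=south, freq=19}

Out, In, In

One predicate separates the groups cleanly: channel ≥ 10.
{channel=6, mode=steady, band=beta, source=north, freq=17} — channel = 6, hence Out. {channel=18, mode=steady, band=beta, source=west, freq=24} — channel = 18, hence In. {channel=16, mode=pulse, band=gamma, source=south, freq=19} — channel = 16, hence In.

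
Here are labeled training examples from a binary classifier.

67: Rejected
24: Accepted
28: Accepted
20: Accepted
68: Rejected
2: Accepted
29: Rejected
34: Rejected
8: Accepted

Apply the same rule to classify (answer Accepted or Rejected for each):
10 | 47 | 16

'Accepted' ⟺ at most 28.

Accepted, Rejected, Accepted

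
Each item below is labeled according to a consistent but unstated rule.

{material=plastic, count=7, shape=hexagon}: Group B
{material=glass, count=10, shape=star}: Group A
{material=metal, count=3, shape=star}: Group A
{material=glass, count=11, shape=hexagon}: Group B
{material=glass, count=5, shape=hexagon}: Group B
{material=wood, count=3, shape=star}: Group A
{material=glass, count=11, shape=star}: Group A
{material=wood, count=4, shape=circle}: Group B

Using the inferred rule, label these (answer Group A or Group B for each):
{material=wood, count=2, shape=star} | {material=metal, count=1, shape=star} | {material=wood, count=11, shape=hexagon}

Group A, Group A, Group B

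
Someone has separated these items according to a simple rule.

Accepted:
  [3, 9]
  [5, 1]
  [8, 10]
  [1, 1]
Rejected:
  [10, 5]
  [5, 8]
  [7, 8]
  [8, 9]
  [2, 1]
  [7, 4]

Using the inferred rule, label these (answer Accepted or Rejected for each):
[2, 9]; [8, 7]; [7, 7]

Rejected, Rejected, Accepted

All 'Accepted' examples share one property — sum is even — and every 'Rejected' example lacks it.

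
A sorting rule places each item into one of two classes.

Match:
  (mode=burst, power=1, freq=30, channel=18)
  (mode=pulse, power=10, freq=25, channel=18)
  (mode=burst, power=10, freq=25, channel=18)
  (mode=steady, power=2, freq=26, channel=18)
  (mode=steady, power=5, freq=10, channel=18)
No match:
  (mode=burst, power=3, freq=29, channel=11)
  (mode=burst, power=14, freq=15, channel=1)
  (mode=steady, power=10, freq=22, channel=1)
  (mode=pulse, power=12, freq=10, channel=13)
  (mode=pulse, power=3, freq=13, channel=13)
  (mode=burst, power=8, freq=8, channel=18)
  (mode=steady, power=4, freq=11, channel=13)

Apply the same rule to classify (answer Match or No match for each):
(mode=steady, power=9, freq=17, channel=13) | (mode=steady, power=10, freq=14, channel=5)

No match, No match

Rule: channel = 18 AND freq ≥ 10. This holds for each 'Match' example and fails for each 'No match' one.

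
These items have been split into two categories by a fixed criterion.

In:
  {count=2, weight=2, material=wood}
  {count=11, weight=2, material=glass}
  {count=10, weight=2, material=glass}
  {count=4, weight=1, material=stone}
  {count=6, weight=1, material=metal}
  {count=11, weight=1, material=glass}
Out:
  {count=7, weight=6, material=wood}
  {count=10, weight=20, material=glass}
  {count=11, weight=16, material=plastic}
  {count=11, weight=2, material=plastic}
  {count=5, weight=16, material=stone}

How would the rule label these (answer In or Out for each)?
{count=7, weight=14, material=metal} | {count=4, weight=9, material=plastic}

One predicate separates the groups cleanly: material is not plastic AND weight ≤ 2.
{count=7, weight=14, material=metal}: Out (material is metal, weight = 14). {count=4, weight=9, material=plastic}: Out (material is plastic, weight = 9).

Out, Out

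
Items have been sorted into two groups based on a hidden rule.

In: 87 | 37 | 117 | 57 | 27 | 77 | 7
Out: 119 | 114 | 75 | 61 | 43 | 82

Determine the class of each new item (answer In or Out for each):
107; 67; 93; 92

In, In, Out, Out

The pattern is that an item is 'In' exactly when: ends in digit 7.
107 — last digit 7, hence In. 67 — last digit 7, hence In. 93 — last digit 3, hence Out. 92 — last digit 2, hence Out.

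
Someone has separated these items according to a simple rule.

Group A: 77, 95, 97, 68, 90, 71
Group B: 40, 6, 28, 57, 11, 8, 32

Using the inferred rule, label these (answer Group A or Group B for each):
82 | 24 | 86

The simplest hypothesis consistent with all the labels is: at least 68.

Group A, Group B, Group A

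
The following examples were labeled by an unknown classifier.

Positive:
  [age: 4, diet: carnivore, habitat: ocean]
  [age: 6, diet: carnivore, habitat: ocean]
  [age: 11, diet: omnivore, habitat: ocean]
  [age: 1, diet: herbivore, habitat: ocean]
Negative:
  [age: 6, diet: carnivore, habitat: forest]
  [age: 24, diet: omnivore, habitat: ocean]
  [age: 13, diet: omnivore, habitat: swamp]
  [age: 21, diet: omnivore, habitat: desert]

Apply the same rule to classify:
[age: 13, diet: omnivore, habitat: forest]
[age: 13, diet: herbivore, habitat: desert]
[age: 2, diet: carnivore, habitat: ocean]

A rule that fits every label: habitat is ocean AND age ≤ 11 — true of each 'Positive' example, false of each 'Negative' one.

Negative, Negative, Positive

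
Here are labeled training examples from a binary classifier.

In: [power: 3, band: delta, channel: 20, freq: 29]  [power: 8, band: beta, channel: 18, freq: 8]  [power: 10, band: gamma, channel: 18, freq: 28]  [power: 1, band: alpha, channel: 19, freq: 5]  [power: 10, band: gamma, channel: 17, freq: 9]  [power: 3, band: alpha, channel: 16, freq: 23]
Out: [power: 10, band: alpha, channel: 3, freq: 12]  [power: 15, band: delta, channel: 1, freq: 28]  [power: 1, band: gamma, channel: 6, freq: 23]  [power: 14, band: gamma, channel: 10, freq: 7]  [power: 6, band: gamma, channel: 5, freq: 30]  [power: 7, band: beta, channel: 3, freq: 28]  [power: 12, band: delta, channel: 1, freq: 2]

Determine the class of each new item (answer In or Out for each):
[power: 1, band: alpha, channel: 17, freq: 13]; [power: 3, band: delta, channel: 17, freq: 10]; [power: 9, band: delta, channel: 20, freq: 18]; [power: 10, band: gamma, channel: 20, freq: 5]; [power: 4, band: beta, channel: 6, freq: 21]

In, In, In, In, Out

The simplest hypothesis consistent with all the labels is: channel ≥ 16.
[power: 1, band: alpha, channel: 17, freq: 13] → channel = 17 → In. [power: 3, band: delta, channel: 17, freq: 10] → channel = 17 → In. [power: 9, band: delta, channel: 20, freq: 18] → channel = 20 → In. [power: 10, band: gamma, channel: 20, freq: 5] → channel = 20 → In. [power: 4, band: beta, channel: 6, freq: 21] → channel = 6 → Out.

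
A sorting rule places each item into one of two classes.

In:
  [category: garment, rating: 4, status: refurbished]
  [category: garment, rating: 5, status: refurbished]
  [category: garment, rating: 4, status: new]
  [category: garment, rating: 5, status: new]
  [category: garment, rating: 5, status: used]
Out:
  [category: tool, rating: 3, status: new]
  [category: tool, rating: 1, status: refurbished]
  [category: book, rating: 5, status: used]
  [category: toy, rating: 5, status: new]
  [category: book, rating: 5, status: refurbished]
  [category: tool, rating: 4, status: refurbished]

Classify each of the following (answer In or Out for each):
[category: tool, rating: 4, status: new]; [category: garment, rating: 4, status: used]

Out, In

'In' ⟺ category is garment.
Out: [category: tool, rating: 4, status: new], since category is tool. In: [category: garment, rating: 4, status: used], since category is garment.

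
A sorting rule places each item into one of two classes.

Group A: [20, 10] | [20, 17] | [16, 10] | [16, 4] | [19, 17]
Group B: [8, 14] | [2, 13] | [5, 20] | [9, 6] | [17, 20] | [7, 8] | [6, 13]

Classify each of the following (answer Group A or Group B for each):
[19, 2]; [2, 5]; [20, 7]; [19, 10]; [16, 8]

A rule that fits every label: first > second AND sum ≥ 19 — true of each 'Group A' example, false of each 'Group B' one.

Group A, Group B, Group A, Group A, Group A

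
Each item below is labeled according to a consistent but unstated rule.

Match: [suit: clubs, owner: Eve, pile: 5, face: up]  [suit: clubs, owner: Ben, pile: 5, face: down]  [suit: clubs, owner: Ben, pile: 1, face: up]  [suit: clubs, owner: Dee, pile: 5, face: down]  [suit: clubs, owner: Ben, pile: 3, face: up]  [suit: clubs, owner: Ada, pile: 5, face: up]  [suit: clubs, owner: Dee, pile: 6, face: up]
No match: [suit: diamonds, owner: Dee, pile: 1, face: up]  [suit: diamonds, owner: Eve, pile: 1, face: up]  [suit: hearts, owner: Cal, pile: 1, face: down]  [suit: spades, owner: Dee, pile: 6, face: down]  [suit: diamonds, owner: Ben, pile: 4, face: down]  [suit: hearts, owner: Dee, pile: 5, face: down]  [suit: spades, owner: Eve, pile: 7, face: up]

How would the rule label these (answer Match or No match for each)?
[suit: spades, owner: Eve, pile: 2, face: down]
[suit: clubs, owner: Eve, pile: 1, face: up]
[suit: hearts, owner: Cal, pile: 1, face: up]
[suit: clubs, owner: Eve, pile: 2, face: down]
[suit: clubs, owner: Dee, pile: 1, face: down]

No match, Match, No match, Match, Match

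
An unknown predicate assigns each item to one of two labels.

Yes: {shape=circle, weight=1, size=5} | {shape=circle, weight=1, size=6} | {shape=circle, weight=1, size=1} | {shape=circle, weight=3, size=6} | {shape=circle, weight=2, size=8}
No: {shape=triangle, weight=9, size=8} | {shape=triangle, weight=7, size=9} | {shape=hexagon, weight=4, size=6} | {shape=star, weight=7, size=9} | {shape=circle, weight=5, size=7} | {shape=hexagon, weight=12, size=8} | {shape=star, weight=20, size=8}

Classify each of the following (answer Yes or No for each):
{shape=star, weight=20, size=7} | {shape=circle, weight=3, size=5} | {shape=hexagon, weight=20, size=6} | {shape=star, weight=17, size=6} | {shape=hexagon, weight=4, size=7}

The rule appears to be: weight ≤ 3.

No, Yes, No, No, No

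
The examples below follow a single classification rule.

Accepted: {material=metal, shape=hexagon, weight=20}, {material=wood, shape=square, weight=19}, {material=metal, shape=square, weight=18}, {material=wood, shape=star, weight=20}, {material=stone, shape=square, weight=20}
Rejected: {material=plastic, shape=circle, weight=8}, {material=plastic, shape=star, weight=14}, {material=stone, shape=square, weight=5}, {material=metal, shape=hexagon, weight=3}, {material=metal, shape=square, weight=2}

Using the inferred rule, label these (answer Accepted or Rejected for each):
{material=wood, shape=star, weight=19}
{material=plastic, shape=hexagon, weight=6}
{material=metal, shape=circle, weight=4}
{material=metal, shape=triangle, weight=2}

Accepted, Rejected, Rejected, Rejected

The classifier is using: weight ≥ 18.
{material=wood, shape=star, weight=19}: Accepted (weight = 19). {material=plastic, shape=hexagon, weight=6}: Rejected (weight = 6). {material=metal, shape=circle, weight=4}: Rejected (weight = 4). {material=metal, shape=triangle, weight=2}: Rejected (weight = 2).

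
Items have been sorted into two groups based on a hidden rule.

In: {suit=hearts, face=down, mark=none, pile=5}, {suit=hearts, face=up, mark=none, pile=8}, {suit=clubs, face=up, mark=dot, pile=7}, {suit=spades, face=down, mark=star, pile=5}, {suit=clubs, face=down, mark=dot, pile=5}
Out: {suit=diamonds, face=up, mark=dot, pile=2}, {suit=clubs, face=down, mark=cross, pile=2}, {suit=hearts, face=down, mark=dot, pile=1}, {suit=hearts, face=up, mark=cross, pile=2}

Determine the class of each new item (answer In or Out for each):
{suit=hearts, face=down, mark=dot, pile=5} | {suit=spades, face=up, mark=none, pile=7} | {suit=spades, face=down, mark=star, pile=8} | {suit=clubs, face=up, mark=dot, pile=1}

In, In, In, Out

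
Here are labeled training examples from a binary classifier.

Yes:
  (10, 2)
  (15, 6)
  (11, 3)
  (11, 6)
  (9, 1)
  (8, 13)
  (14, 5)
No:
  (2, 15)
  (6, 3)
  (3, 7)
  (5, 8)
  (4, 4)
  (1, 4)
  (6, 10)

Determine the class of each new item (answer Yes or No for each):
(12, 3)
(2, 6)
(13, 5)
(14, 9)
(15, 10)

A rule that fits every label: first ≥ 7 — true of each 'Yes' example, false of each 'No' one.
(12, 3): Yes (first 12). (2, 6): No (first 2). (13, 5): Yes (first 13). (14, 9): Yes (first 14). (15, 10): Yes (first 15).

Yes, No, Yes, Yes, Yes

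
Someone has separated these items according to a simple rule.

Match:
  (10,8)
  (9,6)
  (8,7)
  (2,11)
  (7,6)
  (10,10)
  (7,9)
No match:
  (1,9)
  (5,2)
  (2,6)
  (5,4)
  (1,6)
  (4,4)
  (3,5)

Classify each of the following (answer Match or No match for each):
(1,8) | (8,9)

No match, Match

Rule: sum ≥ 13. This holds for each 'Match' example and fails for each 'No match' one.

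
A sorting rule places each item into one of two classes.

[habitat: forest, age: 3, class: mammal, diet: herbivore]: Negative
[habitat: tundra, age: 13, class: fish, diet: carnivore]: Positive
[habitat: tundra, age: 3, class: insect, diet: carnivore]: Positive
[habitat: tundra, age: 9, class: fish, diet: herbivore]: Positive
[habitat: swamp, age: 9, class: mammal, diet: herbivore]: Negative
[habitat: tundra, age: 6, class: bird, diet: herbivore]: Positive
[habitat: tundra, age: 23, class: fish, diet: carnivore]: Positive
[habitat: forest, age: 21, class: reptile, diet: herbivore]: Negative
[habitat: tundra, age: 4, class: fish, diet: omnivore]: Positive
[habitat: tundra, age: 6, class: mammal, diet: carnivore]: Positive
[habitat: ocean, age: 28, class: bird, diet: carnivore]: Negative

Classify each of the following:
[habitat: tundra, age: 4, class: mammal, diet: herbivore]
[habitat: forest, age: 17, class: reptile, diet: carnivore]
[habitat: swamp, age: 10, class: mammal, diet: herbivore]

Positive, Negative, Negative

The classifier is using: habitat is tundra.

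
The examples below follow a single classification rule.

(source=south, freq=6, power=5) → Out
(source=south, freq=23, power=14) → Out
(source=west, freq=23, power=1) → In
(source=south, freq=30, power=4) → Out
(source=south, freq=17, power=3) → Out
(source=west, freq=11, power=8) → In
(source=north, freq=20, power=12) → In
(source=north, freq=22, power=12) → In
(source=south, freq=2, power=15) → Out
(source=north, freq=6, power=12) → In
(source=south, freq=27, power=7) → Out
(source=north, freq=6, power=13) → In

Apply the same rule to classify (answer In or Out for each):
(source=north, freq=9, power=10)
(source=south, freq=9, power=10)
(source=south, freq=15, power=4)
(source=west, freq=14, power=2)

Checking candidate rules against both groups, what survives is: source is not south.

In, Out, Out, In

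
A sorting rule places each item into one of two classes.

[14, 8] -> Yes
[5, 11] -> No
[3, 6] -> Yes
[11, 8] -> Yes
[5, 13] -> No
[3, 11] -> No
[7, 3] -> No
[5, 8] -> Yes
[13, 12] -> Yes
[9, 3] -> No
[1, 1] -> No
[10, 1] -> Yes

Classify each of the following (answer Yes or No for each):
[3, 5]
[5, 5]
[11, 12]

The rule appears to be: product is even.
[3, 5]: 3·5 = 15, lacks this property → No.
[5, 5]: 5·5 = 25, lacks this property → No.
[11, 12]: 11·12 = 132, passes → Yes.

No, No, Yes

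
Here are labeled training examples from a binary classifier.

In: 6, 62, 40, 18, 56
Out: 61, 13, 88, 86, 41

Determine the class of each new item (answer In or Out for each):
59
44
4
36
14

One predicate separates the groups cleanly: even AND at most 62.
59: 59 is odd, 59 ≤ 62, does not fit → Out. 44: 44 is even, 44 ≤ 62, meets the rule → In. 4: 4 is even, 4 ≤ 62, meets the rule → In. 36: 36 is even, 36 ≤ 62, meets the rule → In. 14: 14 is even, 14 ≤ 62, meets the rule → In.

Out, In, In, In, In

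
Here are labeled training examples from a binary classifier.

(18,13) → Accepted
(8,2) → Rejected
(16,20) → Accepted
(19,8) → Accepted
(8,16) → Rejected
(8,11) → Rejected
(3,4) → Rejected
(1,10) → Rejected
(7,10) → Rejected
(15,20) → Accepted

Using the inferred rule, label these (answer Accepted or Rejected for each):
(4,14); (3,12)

Rejected, Rejected

One predicate separates the groups cleanly: sum ≥ 27.
(4,14) → 4+14 = 18 → Rejected. (3,12) → 3+12 = 15 → Rejected.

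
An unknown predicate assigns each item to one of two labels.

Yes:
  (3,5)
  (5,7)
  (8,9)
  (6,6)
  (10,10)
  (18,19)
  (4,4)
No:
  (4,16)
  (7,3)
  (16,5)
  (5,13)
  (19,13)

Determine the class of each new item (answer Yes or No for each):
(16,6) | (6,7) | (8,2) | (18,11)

No, Yes, No, No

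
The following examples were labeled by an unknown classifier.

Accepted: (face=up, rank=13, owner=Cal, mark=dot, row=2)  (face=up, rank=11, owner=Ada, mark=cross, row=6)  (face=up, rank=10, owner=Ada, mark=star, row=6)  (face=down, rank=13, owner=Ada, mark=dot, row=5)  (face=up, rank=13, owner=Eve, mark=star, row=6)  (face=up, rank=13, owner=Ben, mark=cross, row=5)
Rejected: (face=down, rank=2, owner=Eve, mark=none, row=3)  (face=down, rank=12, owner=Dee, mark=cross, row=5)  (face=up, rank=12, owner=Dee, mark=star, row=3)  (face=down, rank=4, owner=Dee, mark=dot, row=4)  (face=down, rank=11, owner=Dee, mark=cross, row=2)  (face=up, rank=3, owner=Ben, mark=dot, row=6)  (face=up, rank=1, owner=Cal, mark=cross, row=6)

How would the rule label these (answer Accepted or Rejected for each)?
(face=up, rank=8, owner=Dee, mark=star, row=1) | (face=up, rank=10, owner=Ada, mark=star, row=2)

A rule that fits every label: owner is Ada OR rank = 13 — true of each 'Accepted' example, false of each 'Rejected' one.
(face=up, rank=8, owner=Dee, mark=star, row=1) → owner is Dee, rank = 8 → Rejected. (face=up, rank=10, owner=Ada, mark=star, row=2) → owner is Ada, rank = 10 → Accepted.

Rejected, Accepted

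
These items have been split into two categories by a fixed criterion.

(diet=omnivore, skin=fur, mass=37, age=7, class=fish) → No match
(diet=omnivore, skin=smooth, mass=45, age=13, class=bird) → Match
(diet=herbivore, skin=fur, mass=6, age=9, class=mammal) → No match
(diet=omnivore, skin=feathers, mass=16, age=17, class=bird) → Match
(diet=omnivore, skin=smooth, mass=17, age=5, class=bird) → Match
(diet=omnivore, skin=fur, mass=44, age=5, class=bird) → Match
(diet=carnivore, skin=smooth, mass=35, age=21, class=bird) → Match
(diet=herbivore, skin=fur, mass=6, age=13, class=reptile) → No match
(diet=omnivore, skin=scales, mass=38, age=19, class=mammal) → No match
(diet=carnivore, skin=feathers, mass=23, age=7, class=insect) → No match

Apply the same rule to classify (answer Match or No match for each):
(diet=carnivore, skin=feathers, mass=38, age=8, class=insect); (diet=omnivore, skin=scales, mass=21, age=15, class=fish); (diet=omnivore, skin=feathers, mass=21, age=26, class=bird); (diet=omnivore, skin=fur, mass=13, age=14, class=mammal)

No match, No match, Match, No match

Looking at the examples, the only property every 'Match' case has and every 'No match' case lacks is: class is bird.
(diet=carnivore, skin=feathers, mass=38, age=8, class=insect) → class is insect → No match.
(diet=omnivore, skin=scales, mass=21, age=15, class=fish) → class is fish → No match.
(diet=omnivore, skin=feathers, mass=21, age=26, class=bird) → class is bird → Match.
(diet=omnivore, skin=fur, mass=13, age=14, class=mammal) → class is mammal → No match.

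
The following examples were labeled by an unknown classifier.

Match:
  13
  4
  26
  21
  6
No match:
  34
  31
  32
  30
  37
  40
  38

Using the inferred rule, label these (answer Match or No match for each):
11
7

Match, Match

The distinguishing property — at most 26 — holds for all the 'Match' cases and none of the 'No match' cases.
11: 11 ≤ 26, passes → Match. 7: 7 ≤ 26, passes → Match.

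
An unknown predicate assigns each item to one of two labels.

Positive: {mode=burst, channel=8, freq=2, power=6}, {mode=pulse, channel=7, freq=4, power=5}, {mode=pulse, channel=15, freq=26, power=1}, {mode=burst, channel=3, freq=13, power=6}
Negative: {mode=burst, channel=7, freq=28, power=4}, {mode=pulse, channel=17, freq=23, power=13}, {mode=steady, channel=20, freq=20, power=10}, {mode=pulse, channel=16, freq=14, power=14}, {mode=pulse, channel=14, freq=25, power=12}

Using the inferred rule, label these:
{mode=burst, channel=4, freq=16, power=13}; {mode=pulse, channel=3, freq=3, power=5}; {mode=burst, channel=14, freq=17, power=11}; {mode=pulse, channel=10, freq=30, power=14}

Negative, Positive, Negative, Negative

Rule: freq ≤ 26 AND power ≤ 6. This holds for each 'Positive' example and fails for each 'Negative' one.
Negative: {mode=burst, channel=4, freq=16, power=13}, since freq = 16, power = 13. Positive: {mode=pulse, channel=3, freq=3, power=5}, since freq = 3, power = 5. Negative: {mode=burst, channel=14, freq=17, power=11}, since freq = 17, power = 11. Negative: {mode=pulse, channel=10, freq=30, power=14}, since freq = 30, power = 14.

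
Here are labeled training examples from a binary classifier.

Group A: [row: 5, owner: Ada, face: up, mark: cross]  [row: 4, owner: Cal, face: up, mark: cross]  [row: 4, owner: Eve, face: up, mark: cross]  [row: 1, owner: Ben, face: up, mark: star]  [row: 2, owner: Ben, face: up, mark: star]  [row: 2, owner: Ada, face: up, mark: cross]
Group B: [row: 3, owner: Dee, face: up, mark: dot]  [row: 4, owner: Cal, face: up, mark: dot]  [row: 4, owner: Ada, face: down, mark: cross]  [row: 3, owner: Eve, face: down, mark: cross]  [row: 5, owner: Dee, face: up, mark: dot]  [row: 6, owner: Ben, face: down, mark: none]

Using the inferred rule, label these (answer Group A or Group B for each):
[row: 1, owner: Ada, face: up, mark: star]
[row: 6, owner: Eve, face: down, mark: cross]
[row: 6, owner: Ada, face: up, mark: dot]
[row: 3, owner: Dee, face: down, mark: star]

Group A, Group B, Group B, Group B

The classifier is using: face is up AND mark is not dot.
[row: 1, owner: Ada, face: up, mark: star]: face is up, mark is star, meets the rule → Group A. [row: 6, owner: Eve, face: down, mark: cross]: face is down, mark is cross, does not satisfy this → Group B. [row: 6, owner: Ada, face: up, mark: dot]: face is up, mark is dot, does not satisfy this → Group B. [row: 3, owner: Dee, face: down, mark: star]: face is down, mark is star, does not satisfy this → Group B.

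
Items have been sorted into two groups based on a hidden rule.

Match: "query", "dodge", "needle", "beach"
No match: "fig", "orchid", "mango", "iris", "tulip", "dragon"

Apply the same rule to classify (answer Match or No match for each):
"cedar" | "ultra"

Match, No match

The rule appears to be: contains 'e'.
Match: "cedar", since has 'e'. No match: "ultra", since no 'e'.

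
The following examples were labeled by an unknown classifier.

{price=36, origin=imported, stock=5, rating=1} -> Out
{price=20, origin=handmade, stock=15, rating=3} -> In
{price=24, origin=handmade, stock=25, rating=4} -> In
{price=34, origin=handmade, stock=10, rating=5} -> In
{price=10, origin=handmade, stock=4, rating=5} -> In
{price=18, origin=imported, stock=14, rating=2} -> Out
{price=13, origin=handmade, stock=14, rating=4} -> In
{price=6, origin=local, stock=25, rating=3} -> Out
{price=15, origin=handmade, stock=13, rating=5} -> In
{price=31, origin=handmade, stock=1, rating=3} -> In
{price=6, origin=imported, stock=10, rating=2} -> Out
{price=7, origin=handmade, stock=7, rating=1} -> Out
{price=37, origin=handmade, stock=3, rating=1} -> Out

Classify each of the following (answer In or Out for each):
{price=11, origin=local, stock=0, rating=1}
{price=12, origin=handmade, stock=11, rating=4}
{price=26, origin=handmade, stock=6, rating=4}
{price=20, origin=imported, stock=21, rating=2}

Out, In, In, Out

The classifier is using: origin is handmade AND rating ≥ 2.
{price=11, origin=local, stock=0, rating=1}: origin is local, rating = 1 — fails the rule, so Out.
{price=12, origin=handmade, stock=11, rating=4}: origin is handmade, rating = 4 — passes, so In.
{price=26, origin=handmade, stock=6, rating=4}: origin is handmade, rating = 4 — passes, so In.
{price=20, origin=imported, stock=21, rating=2}: origin is imported, rating = 2 — fails the rule, so Out.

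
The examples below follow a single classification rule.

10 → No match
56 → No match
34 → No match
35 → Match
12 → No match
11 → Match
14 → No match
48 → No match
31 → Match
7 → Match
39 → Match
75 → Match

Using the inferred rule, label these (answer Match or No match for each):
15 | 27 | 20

Match, Match, No match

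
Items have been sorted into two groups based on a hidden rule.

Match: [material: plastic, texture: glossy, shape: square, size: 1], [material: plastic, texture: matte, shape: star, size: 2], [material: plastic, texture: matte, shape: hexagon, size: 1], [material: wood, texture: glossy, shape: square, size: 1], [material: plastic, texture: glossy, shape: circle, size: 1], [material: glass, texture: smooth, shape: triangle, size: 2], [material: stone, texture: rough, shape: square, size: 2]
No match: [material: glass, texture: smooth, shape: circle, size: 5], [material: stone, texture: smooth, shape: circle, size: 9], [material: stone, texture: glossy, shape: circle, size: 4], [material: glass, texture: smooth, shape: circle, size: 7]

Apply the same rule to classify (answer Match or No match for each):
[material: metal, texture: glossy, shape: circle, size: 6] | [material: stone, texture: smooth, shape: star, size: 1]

No match, Match

'Match' ⟺ size ≤ 2.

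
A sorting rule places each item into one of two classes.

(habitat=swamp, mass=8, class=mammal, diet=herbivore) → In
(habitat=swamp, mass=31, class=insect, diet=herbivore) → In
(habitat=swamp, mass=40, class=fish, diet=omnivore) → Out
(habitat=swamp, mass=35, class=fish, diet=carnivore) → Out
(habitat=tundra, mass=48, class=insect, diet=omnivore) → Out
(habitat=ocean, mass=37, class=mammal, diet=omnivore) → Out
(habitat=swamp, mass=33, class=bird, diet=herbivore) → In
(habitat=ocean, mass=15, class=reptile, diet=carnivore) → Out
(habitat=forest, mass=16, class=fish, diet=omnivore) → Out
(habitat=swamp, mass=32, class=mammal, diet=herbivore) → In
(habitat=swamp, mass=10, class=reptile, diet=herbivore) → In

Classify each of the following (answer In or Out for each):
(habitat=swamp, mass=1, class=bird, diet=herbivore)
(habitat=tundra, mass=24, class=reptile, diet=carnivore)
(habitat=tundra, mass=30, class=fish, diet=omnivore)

In, Out, Out

All 'In' examples share one property — diet is herbivore — and every 'Out' example lacks it.
(habitat=swamp, mass=1, class=bird, diet=herbivore): In (diet is herbivore).
(habitat=tundra, mass=24, class=reptile, diet=carnivore): Out (diet is carnivore).
(habitat=tundra, mass=30, class=fish, diet=omnivore): Out (diet is omnivore).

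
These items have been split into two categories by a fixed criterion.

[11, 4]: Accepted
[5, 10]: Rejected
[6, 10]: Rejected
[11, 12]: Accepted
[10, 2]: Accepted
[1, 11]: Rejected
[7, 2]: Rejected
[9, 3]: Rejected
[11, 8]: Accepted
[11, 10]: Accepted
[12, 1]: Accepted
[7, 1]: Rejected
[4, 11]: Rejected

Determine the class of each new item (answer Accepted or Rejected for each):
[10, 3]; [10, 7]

The classifier is using: first ≥ 10.
[10, 3]: Accepted (first 10). [10, 7]: Accepted (first 10).

Accepted, Accepted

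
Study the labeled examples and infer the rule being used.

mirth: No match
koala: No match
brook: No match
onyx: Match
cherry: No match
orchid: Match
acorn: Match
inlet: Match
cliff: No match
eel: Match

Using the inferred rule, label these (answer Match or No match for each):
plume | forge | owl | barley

'Match' ⟺ starts with a vowel.
plume: No match (starts with 'p').
forge: No match (starts with 'f').
owl: Match (starts with 'o').
barley: No match (starts with 'b').

No match, No match, Match, No match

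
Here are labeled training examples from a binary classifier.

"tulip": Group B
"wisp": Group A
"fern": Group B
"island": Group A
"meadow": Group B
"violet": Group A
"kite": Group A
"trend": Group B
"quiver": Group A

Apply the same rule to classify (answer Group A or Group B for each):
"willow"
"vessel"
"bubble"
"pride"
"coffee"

The common property of the 'Group A' items is: even length AND contains 'i'. No 'Group B' item has it.
"willow": length 6, has 'i', qualifies → Group A. "vessel": length 6, no 'i', doesn't qualify → Group B. "bubble": length 6, no 'i', doesn't qualify → Group B. "pride": length 5, has 'i', doesn't qualify → Group B. "coffee": length 6, no 'i', doesn't qualify → Group B.

Group A, Group B, Group B, Group B, Group B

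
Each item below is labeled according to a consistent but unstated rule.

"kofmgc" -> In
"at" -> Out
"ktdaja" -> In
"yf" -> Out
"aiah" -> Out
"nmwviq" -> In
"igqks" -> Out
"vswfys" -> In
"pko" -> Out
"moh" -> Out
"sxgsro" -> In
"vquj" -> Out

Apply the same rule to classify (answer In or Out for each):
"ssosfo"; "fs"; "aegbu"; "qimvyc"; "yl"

In, Out, Out, In, Out

Checking candidate rules against both groups, what survives is: length 6.
"ssosfo": In (length 6). "fs": Out (length 2). "aegbu": Out (length 5). "qimvyc": In (length 6). "yl": Out (length 2).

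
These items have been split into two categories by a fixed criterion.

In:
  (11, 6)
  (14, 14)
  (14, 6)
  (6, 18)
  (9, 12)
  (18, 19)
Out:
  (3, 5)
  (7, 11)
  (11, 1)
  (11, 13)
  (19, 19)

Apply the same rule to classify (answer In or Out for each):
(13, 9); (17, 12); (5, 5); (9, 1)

Out, In, Out, Out

Looking at the examples, the only property every 'In' case has and every 'Out' case lacks is: product is even.
(13, 9) → 13·9 = 117 → Out.
(17, 12) → 17·12 = 204 → In.
(5, 5) → 5·5 = 25 → Out.
(9, 1) → 9·1 = 9 → Out.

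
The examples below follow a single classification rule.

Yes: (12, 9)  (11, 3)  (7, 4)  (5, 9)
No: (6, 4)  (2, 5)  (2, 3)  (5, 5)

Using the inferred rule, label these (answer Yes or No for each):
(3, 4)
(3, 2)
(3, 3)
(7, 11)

No, No, No, Yes

The common property of the 'Yes' items is: sum ≥ 11. No 'No' item has it.
(3, 4): 3+4 = 7 — does not pass, so No. (3, 2): 3+2 = 5 — does not pass, so No. (3, 3): 3+3 = 6 — does not pass, so No. (7, 11): 7+11 = 18 — satisfies this, so Yes.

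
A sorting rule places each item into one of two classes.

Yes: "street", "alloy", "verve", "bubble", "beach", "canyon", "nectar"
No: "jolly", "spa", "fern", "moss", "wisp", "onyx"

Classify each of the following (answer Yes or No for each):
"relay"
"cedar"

Yes, Yes

The rule appears to be: has ≥ 2 vowels.
"relay" — 2 vowels, hence Yes.
"cedar" — 2 vowels, hence Yes.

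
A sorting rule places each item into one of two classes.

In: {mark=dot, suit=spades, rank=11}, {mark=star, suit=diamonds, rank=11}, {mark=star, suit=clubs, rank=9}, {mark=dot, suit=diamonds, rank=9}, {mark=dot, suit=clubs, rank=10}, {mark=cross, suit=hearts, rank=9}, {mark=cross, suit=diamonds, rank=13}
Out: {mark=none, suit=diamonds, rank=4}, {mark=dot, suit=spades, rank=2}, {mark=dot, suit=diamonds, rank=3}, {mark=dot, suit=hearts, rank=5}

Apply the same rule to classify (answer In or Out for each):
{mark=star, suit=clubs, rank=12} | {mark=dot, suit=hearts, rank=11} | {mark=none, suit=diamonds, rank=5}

The classifier is using: rank ≥ 9.
{mark=star, suit=clubs, rank=12}: In (rank = 12).
{mark=dot, suit=hearts, rank=11}: In (rank = 11).
{mark=none, suit=diamonds, rank=5}: Out (rank = 5).

In, In, Out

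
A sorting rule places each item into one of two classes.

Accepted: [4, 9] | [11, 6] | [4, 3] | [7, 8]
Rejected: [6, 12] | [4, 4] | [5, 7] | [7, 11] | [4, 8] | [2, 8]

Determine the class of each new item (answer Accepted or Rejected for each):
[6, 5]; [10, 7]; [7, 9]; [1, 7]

The common property of the 'Accepted' items is: sum is odd. No 'Rejected' item has it.

Accepted, Accepted, Rejected, Rejected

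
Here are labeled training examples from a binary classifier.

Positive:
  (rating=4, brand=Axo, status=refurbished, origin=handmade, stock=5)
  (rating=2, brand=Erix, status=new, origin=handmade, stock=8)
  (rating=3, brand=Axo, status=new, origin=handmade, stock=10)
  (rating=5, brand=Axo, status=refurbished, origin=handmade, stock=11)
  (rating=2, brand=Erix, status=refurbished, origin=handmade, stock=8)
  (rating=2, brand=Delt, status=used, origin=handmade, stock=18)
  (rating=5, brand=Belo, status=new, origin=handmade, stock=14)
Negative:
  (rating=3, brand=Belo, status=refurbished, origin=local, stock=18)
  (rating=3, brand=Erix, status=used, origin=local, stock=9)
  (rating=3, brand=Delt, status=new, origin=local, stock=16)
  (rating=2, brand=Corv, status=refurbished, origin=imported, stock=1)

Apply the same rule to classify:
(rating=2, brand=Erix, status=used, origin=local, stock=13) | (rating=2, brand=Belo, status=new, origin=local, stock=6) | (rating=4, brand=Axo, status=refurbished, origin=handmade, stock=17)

Negative, Negative, Positive

Comparing the two groups points to one rule — origin is handmade.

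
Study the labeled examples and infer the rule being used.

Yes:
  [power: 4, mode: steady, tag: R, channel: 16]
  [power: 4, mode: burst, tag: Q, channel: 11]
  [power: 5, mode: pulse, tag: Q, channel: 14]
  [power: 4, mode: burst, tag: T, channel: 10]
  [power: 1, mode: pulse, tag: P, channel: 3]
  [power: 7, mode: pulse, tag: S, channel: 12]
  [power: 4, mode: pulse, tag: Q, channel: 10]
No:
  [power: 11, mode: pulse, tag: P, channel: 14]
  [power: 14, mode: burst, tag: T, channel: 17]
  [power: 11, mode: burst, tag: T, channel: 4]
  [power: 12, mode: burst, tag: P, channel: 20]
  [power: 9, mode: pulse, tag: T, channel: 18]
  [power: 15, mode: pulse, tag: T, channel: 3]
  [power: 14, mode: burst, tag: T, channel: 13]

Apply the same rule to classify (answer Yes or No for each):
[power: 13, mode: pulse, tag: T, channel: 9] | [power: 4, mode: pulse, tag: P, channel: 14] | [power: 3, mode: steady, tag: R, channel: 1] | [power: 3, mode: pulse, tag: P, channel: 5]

No, Yes, Yes, Yes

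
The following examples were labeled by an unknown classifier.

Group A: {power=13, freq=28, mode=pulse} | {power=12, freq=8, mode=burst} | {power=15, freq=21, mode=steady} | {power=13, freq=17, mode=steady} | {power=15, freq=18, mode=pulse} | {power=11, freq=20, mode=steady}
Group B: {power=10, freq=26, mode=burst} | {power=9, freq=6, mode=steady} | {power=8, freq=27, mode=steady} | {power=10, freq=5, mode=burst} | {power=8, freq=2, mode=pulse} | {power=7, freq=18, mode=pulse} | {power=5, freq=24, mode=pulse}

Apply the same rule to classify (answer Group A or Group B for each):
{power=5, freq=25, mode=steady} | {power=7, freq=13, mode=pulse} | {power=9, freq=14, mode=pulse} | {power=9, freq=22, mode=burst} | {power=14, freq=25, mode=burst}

Group B, Group B, Group B, Group B, Group A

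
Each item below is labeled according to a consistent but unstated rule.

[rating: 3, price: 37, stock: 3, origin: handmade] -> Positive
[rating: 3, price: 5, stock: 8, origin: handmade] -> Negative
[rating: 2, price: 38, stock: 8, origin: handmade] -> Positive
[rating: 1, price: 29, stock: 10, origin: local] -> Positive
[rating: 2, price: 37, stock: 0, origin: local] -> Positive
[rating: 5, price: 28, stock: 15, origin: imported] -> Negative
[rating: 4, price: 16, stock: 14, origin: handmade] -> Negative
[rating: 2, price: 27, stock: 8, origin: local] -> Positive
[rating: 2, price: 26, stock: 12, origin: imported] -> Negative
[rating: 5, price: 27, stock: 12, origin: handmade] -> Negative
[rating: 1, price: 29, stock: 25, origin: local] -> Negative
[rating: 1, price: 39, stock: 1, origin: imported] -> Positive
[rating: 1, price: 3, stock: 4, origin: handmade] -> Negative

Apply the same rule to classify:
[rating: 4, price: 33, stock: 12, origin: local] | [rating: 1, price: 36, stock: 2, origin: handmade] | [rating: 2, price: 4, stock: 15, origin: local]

Negative, Positive, Negative

Rule: price ≥ 16 AND stock ≤ 10. This holds for each 'Positive' example and fails for each 'Negative' one.
[rating: 4, price: 33, stock: 12, origin: local] — price = 33, stock = 12, hence Negative. [rating: 1, price: 36, stock: 2, origin: handmade] — price = 36, stock = 2, hence Positive. [rating: 2, price: 4, stock: 15, origin: local] — price = 4, stock = 15, hence Negative.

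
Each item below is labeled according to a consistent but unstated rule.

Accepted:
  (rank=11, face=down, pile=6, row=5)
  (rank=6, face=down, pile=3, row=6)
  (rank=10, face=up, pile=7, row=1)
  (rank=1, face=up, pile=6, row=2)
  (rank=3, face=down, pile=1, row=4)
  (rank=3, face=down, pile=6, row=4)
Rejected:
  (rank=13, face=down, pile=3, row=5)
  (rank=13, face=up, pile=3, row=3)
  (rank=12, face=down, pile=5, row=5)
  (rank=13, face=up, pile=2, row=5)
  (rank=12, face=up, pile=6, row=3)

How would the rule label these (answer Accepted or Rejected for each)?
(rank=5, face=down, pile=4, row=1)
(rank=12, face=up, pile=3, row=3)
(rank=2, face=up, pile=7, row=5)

Accepted, Rejected, Accepted

The rule appears to be: rank ≤ 11.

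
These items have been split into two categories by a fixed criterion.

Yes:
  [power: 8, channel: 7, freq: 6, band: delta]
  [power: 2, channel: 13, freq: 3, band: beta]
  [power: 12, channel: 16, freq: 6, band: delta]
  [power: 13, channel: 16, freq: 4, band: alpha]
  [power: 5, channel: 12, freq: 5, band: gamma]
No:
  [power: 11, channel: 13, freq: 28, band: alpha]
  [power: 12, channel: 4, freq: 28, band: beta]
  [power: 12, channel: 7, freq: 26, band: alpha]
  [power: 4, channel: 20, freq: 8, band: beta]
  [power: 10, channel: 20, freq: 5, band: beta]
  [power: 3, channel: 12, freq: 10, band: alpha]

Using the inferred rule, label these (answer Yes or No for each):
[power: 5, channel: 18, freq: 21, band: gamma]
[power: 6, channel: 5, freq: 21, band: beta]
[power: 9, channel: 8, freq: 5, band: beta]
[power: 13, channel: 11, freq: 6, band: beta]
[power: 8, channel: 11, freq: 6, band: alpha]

No, No, Yes, Yes, Yes

A rule that fits every label: channel ≤ 16 AND freq ≤ 6 — true of each 'Yes' example, false of each 'No' one.
[power: 5, channel: 18, freq: 21, band: gamma]: channel = 18, freq = 21 — fails this test, so No. [power: 6, channel: 5, freq: 21, band: beta]: channel = 5, freq = 21 — fails this test, so No. [power: 9, channel: 8, freq: 5, band: beta]: channel = 8, freq = 5 — passes, so Yes. [power: 13, channel: 11, freq: 6, band: beta]: channel = 11, freq = 6 — passes, so Yes. [power: 8, channel: 11, freq: 6, band: alpha]: channel = 11, freq = 6 — passes, so Yes.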